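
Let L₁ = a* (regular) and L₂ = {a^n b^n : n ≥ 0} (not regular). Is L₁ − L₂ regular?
Yes — L₁ − L₂ is regular.

The only string of a* that lies in {a^n b^n} is ε, so L₁ − L₂ = a* − {ε} = a⁺ = aa*, which is regular.

Note that the bare facts "L₁ regular, L₂ non-regular" do not settle the question by themselves: the closure of regular languages under ∪, ∩, complement and difference applies only when BOTH operands are regular. With a non-regular operand the result can come out regular or non-regular depending on the specific languages, so one has to work out L₁ − L₂ for this particular pair, as above.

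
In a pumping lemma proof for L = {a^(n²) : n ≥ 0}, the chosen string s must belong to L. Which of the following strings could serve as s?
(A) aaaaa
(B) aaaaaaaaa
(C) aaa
(B) aaaaaaaaa

The pumping lemma is applied to a string s that lies in L, so first check membership of each option:
- (A) aaaaa has length 5, strictly between 2² = 4 and 3² = 9, so it is not in L ✗
- (B) aaaaaaaaa has length 9 = 3², a perfect square, so it is in L ✓
- (C) aaa has length 3, strictly between 1² = 1 and 2² = 4, so it is not in L ✗

Only (B) aaaaaaaaa is in L, so it is the only candidate that could play the role of s.
(In a complete proof one picks s in terms of the pumping length p so that |s| ≥ p is guaranteed; a fixed string like aaaaaaaaa illustrates the shape of such an s.)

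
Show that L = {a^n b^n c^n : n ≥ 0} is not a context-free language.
Assume for contradiction that L is context-free, and let p ≥ 1 be the pumping length given by the pumping lemma for CFLs.
Choose s = a^p b^p c^p. Then s ∈ L and |s| = 3p ≥ p.
By the CFL pumping lemma, s = uvxyz for some u, v, x, y, z with |vxy| ≤ p, |vy| ≥ 1, and uv^i xy^i z ∈ L for every i ≥ 0.

Because |vxy| ≤ p, the window vxy cannot contain both an a and a c: any substring of s containing both must include the entire block b^p plus at least one a and one c, so it has length ≥ p + 2 > p.
Hence at least one of the letters a, c does not occur in vy at all.

Take i = 0: the string uxz is obtained from s by deleting |vy| ≥ 1 symbols, so |uxz| = 3p − |vy| < 3p.
But the letter (a or c) that does not occur in vy still occurs exactly p times in uxz. Every string of L with exactly p copies of some letter is a^p b^p c^p, of length 3p. Since |uxz| < 3p, uxz ∉ L.

This contradicts the CFL pumping lemma, which requires uv^i xy^i z ∈ L for all i ≥ 0.
Hence L = {a^n b^n c^n : n ≥ 0} is not context-free. ∎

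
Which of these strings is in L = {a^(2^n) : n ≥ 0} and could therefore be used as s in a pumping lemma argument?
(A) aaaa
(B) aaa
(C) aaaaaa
(A) aaaa

The pumping lemma is applied to a string s that lies in L, so first check membership of each option:
- (A) aaaa has length 4 = 2^2, so it is in L ✓
- (B) aaa has length 3, strictly between 2^1 = 2 and 2^2 = 4, so it is not in L ✗
- (C) aaaaaa has length 6, strictly between 2^2 = 4 and 2^3 = 8, so it is not in L ✗

Only (A) aaaa is in L, so it is the only candidate that could play the role of s.
(In a complete proof one picks s in terms of the pumping length p so that |s| ≥ p is guaranteed; a fixed string like aaaa illustrates the shape of such an s.)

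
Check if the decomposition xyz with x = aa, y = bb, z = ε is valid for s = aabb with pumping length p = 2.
Violated: |xy| ≤ p

The decomposition x = aa, y = bb, z = ε for s = aabb with p = 2
violates the constraint: |xy| ≤ p

|xy| = |aabb| = 4 > 2 = p. The decomposition puts too many characters in xy.

Pumping lemma constraints:
1. xyz = s (decomposition is valid)
2. |xy| ≤ p
3. |y| > 0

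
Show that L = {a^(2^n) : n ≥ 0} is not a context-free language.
Assume for contradiction that L is context-free, and let p ≥ 1 be the pumping length given by the pumping lemma for CFLs.
Choose s = a^(2^p). Then s ∈ L and |s| = 2^p ≥ p.
By the CFL pumping lemma, s = uvxyz for some u, v, x, y, z with |vxy| ≤ p, |vy| ≥ 1, and uv^i xy^i z ∈ L for every i ≥ 0.
All symbols are a's, so only lengths matter: let k = |vy|, with 1 ≤ k ≤ |vxy| ≤ p < 2^p.

Take i = 2: |uv²xy²z| = 2^p + k, and 2^p < 2^p + k < 2^p + 2^p = 2^(p+1).
So the length lies strictly between consecutive powers of two and is not a power of 2; uv²xy²z ∉ L.

This contradicts the CFL pumping lemma, which requires uv^i xy^i z ∈ L for all i ≥ 0.
Hence L = {a^(2^n) : n ≥ 0} is not context-free. ∎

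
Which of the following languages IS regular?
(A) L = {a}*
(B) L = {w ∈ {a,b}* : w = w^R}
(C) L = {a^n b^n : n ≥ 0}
(A) {a}*

(A) L = {a}* is regular.

This can be recognized by a finite automaton (DFA/NFA).
Regular expressions like {a}* define regular languages.

The other choices are not regular:
- {a^n b^n : n ≥ 0}: After pumping, the number of a's and b's become unequal
- {w ∈ {a,b}* : w = w^R}: After pumping, the string is no longer symmetric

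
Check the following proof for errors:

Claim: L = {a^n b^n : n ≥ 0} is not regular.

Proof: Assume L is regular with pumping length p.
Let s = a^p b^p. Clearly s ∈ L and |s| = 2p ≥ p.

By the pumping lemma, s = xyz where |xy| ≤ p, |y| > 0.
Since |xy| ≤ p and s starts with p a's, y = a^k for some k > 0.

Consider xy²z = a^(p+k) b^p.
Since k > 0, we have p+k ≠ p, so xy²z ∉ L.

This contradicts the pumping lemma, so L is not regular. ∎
The proof is correct.

This proof is valid because:
1. The string s = a^p b^p is correctly in L
2. The decomposition analysis is correct: y must consist only of a's
3. The contradiction is valid: pumping increases a's but not b's
4. The conclusion follows logically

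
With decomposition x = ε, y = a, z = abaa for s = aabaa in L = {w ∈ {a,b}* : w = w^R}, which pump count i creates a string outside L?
i = 2

xy²z = ε · aa · abaa = aaabaa; aaabaa reversed is aabaaa ≠ aaabaa, so it is not a palindrome and is not in L.
(Other choices also work, e.g. i = 0, 3; only i = 1 is guaranteed to stay in L since xy¹z = s.)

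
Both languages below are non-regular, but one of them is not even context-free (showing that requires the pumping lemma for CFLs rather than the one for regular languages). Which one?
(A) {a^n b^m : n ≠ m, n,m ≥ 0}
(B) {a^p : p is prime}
(B) {a^p : p is prime}

(B) {a^p : p is prime} requires the CFL pumping lemma.

- {a^n b^m : n ≠ m, n,m ≥ 0} is context-free (but not regular)
  • Can be shown non-regular with the regular pumping lemma
  • After pumping a's, we can make n = m

- {a^p : p is prime} is NOT context-free
  • Requires the CFL pumping lemma to prove
  • The CFL pumping lemma also fails because prime gaps are unbounded

The CFL pumping lemma is "stronger" in that it can prove non-membership
in the larger class of context-free languages.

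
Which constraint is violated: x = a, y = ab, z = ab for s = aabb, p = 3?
Violated: xyz = s

The decomposition x = a, y = ab, z = ab for s = aabb with p = 3
violates the constraint: xyz = s

xyz = 'a' + 'ab' + 'ab' = 'aabab' ≠ 'aabb' = s. The decomposition doesn't reconstruct s.

Pumping lemma constraints:
1. xyz = s (decomposition is valid)
2. |xy| ≤ p
3. |y| > 0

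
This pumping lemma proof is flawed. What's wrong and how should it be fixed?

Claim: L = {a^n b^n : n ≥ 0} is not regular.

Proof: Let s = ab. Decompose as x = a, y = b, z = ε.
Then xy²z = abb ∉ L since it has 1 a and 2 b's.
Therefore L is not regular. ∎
Error: The string s = ab might be shorter than the pumping length p.

Correction: Choose s = a^p b^p to ensure |s| ≥ p. Also, the decomposition is wrong: with |xy| ≤ p, y cannot include b's when s starts with p a's.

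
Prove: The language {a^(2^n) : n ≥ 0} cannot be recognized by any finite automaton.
Assume for contradiction that L is regular, and let p ≥ 1 be the pumping length given by the pumping lemma.
Choose s = a^(2^p). Then s ∈ L and |s| = 2^p ≥ p.
By the pumping lemma, s = xyz for some x, y, z with |xy| ≤ p, |y| ≥ 1, and xy^i z ∈ L for every i ≥ 0.
Here y = a^k for some k with 1 ≤ k ≤ |xy| ≤ p, and p < 2^p.

Take i = 2: |xy²z| = 2^p + k.
Now 2^p < 2^p + k ≤ 2^p + p < 2^p + 2^p = 2^(p+1).
So |xy²z| lies strictly between the consecutive powers of two 2^p and 2^(p+1), hence is not a power of 2, and xy²z ∉ L.

This contradicts the pumping lemma, which requires xy^i z ∈ L for all i ≥ 0.
Hence L = {a^(2^n) : n ≥ 0} is not regular. ∎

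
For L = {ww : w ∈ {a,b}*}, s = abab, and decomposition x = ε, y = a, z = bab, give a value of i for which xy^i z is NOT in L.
i = 2

xy²z = ε · aa · bab = aabab; aabab has odd length 5, so it cannot be written as ww and is not in L.
(Other choices also work, e.g. i = 0, 3; only i = 1 is guaranteed to stay in L since xy¹z = s.)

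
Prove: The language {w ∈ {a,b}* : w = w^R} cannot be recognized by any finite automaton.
Assume for contradiction that L is regular, and let p ≥ 1 be the pumping length given by the pumping lemma.
Choose s = a^p b a^p. Then s ∈ L (it reads the same in both directions) and |s| = 2p + 1 ≥ p.
By the pumping lemma, s = xyz for some x, y, z with |xy| ≤ p, |y| ≥ 1, and xy^i z ∈ L for every i ≥ 0.
Since |xy| ≤ p and the first p symbols of s are all a's, y = a^k for some k with 1 ≤ k ≤ p.

Take i = 0: xy⁰z = a^(p − k) b a^p.
Its reversal is a^p b a^(p − k). These differ because the block of a's before the unique b has length p − k in one and p in the other, and p − k ≠ p since k ≥ 1. So xy⁰z is not a palindrome, i.e. xy⁰z ∉ L.

This contradicts the pumping lemma, which requires xy^i z ∈ L for all i ≥ 0.
Hence L = {w ∈ {a,b}* : w = w^R} is not regular. ∎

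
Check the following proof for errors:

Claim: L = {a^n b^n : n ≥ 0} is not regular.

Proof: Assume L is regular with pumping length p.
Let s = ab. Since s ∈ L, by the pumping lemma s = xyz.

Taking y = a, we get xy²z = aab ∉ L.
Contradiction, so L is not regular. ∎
The proof is INCORRECT.

Error: The string s = ab may be shorter than p.
The pumping lemma only applies to strings with |s| ≥ p, and p is not under our control.
We must choose s in terms of p, e.g. s = a^p b^p, to ensure |s| ≥ p.
(The proof also fixes one particular y; a valid argument must handle every decomposition with |xy| ≤ p and |y| ≥ 1 — for s = a^p b^p this forces y = a^k, and then xy²z = a^(p+k) b^p ∉ L.)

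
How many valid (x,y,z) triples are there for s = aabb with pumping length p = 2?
3

For s = 'aabb' with pumping length p = 2:

Constraints: |xy| ≤ 2, |y| > 0

Valid decompositions (|xy| ≤ p, |y| ≥ 1):
  • x='', y='a', z='abb'
  • x='a', y='a', z='bb'
  • x='', y='aa', z='bb'

Total count: 3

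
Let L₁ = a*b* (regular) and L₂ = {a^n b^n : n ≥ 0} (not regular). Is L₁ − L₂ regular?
No — L₁ − L₂ is not regular.

a*b* − {a^n b^n} = {a^n b^m : n ≠ m}. If this were regular, then its complement intersected with a*b*, namely {a^n b^n : n ≥ 0}, would be regular too (closure under complement and intersection) — contradiction. So L₁ − L₂ is not regular.

Note that the bare facts "L₁ regular, L₂ non-regular" do not settle the question by themselves: the closure of regular languages under ∪, ∩, complement and difference applies only when BOTH operands are regular. With a non-regular operand the result can come out regular or non-regular depending on the specific languages, so one has to work out L₁ − L₂ for this particular pair, as above.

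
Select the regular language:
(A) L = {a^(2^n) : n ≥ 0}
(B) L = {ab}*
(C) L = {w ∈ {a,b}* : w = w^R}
(B) {ab}*

(B) L = {ab}* is regular.

This can be recognized by a finite automaton (DFA/NFA).
Regular expressions like {ab}* define regular languages.

The other choices are not regular:
- {w ∈ {a,b}* : w = w^R}: After pumping, the string is no longer symmetric
- {a^(2^n) : n ≥ 0}: After pumping, length is no longer a power of 2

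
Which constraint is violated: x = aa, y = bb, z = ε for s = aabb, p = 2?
Violated: |xy| ≤ p

The decomposition x = aa, y = bb, z = ε for s = aabb with p = 2
violates the constraint: |xy| ≤ p

|xy| = |aabb| = 4 > 2 = p. The decomposition puts too many characters in xy.

Pumping lemma constraints:
1. xyz = s (decomposition is valid)
2. |xy| ≤ p
3. |y| > 0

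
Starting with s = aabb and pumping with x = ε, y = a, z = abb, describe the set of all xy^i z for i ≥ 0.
{xy^i z : i ≥ 0} = {a^(i+1) b^2 : i ≥ 0} = {abb, aabb, aaabb, ...}

With x = ε, y = a, z = abb: Starting with aabb and pumping the first 'a' (z = abb keeps the second 'a'), we get strings with i+1 a's followed by 2 b's for i = 0, 1, 2, ...; note bb is not produced because z always contributes one a.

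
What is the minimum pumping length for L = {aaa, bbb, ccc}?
p = 4

For a finite language L, the pumping lemma holds vacuously if p > max|s| for s ∈ L.

The longest string in L = {aaa, bbb, ccc} has length 3.
If p = 4, then no string s ∈ L has |s| ≥ p, so the condition is vacuously true.

The minimum pumping length is p = 4.

Why no smaller p works: for any p ≤ 3, the longest string s ∈ L has |s| = 3 ≥ p, so it would
have to be pumpable; but pumping up (i = 2, 3, ...) produces ever longer strings, which cannot all lie in the
finite language L. So the pumping property fails for every p ≤ 3.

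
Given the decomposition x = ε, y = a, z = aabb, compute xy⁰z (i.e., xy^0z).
aabb

Given x = '', y = 'a', z = 'aabb' and i = 0:

xy^0z = x + y·y·...·y (0 times) + z
       = '' + 'a'^0 + 'aabb'
       = '' + '' + 'aabb'
       = 'aabb'

The pumped string is 'aabb' with length 4.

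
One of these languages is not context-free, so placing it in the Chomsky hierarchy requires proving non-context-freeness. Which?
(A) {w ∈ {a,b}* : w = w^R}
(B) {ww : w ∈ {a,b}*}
(B) {ww : w ∈ {a,b}*}

(B) {ww : w ∈ {a,b}*} requires the CFL pumping lemma.

- {w ∈ {a,b}* : w = w^R} is context-free (but not regular)
  • Can be shown non-regular with the regular pumping lemma
  • After pumping, the string is no longer symmetric

- {ww : w ∈ {a,b}*} is NOT context-free
  • Requires the CFL pumping lemma to prove
  • Even a PDA cannot compare two arbitrary halves symbol by symbol; CFL pumping on a^p b^p a^p b^p fails

The CFL pumping lemma is "stronger" in that it can prove non-membership
in the larger class of context-free languages.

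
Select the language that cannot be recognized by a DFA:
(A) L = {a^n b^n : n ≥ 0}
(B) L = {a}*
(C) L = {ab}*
(A) {a^n b^n : n ≥ 0}

(A) L = {a^n b^n : n ≥ 0} is NOT regular.

The pumping lemma can be used to prove this:
After pumping, the number of a's and b's become unequal

The other languages are regular because they can be recognized by finite automata.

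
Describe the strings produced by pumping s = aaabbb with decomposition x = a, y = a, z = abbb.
{xy^i z : i ≥ 0} = {a^(2+i) b^3 : i ≥ 0} = {aabbb, aaabbb, aaaabbb, ...}

With x = a, y = a, z = abbb: Starting with aaabbb and pumping the second 'a', we get strings with 2+i a's followed by 3 b's for i = 0, 1, 2, ...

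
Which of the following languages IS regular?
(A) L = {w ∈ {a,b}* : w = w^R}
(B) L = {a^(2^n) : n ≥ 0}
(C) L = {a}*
(C) {a}*

(C) L = {a}* is regular.

This can be recognized by a finite automaton (DFA/NFA).
Regular expressions like {a}* define regular languages.

The other choices are not regular:
- {w ∈ {a,b}* : w = w^R}: After pumping, the string is no longer symmetric
- {a^(2^n) : n ≥ 0}: After pumping, length is no longer a power of 2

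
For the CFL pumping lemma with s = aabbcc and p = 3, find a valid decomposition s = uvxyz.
u='aa', v='b', x='b', y='c', z='c'

For s = aabbcc with pumping length p = 3:

One valid decomposition:
- u = 'aa'
- v = 'b'
- x = 'b'
- y = 'c'
- z = 'c'

Verification:
- uvxyz = 'aa' + 'b' + 'b' + 'c' + 'c' = aabbcc ✓
- |vxy| = |'bbc'| = 3 ≤ 3 ✓
- |vy| = |'bc'| = 2 > 0 ✓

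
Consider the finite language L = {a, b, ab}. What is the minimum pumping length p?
p = 3

For a finite language L, the pumping lemma holds vacuously if p > max|s| for s ∈ L.

The longest string in L = {a, b, ab} has length 2.
If p = 3, then no string s ∈ L has |s| ≥ p, so the condition is vacuously true.

The minimum pumping length is p = 3.

Why no smaller p works: for any p ≤ 2, the longest string s ∈ L has |s| = 2 ≥ p, so it would
have to be pumpable; but pumping up (i = 2, 3, ...) produces ever longer strings, which cannot all lie in the
finite language L. So the pumping property fails for every p ≤ 2.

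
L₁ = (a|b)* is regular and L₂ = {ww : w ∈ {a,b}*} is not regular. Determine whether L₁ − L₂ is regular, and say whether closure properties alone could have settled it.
No — L₁ − L₂ is not regular.

L₁ − L₂ is the complement of {ww} within {a,b}*. If it were regular, its complement {ww} would be regular as well (regular languages are closed under complement) — contradiction. So L₁ − L₂ is not regular.

Note that the bare facts "L₁ regular, L₂ non-regular" do not settle the question by themselves: the closure of regular languages under ∪, ∩, complement and difference applies only when BOTH operands are regular. With a non-regular operand the result can come out regular or non-regular depending on the specific languages, so one has to work out L₁ − L₂ for this particular pair, as above.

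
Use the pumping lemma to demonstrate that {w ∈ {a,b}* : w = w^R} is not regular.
Assume for contradiction that L is regular, and let p ≥ 1 be the pumping length given by the pumping lemma.
Choose s = a^p b a^p. Then s ∈ L (it reads the same in both directions) and |s| = 2p + 1 ≥ p.
By the pumping lemma, s = xyz for some x, y, z with |xy| ≤ p, |y| ≥ 1, and xy^i z ∈ L for every i ≥ 0.
Since |xy| ≤ p and the first p symbols of s are all a's, y = a^k for some k with 1 ≤ k ≤ p.

Take i = 2: xy²z = a^(p + k) b a^p.
Its reversal is a^p b a^(p + k). These differ because the block of a's before the unique b has length p + k in one and p in the other, and p + k ≠ p since k ≥ 1. So xy²z is not a palindrome, i.e. xy²z ∉ L.

This contradicts the pumping lemma, which requires xy^i z ∈ L for all i ≥ 0.
Hence L = {w ∈ {a,b}* : w = w^R} is not regular. ∎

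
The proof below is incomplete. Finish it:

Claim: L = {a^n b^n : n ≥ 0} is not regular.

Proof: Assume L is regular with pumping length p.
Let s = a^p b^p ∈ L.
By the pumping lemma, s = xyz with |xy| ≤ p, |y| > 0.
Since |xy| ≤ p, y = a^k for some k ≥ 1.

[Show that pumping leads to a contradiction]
Consider xy²z = a^(p+k) b^p.

Since k ≥ 1, we have p + k > p.
So xy²z has more a's than b's: (p+k) a's vs p b's.
This means xy²z ∉ L because a^n b^n requires equal counts.

This contradicts the pumping lemma which states xy²z ∈ L.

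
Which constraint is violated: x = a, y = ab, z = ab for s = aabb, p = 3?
Violated: xyz = s

The decomposition x = a, y = ab, z = ab for s = aabb with p = 3
violates the constraint: xyz = s

xyz = 'a' + 'ab' + 'ab' = 'aabab' ≠ 'aabb' = s. The decomposition doesn't reconstruct s.

Pumping lemma constraints:
1. xyz = s (decomposition is valid)
2. |xy| ≤ p
3. |y| > 0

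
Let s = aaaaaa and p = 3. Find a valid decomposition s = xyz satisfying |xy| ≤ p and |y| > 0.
x = 'aa', y = 'a', z = 'aaa'

For s = aaaaaa and p = 3, one valid decomposition is:
- x = 'aa' (length 2)
- y = 'a' (length 1)
- z = 'aaa' (length 3)

Verification:
- xyz = 'aa' + 'a' + 'aaa' = aaaaaa ✓
- |xy| = 3 ≤ 3 ✓
- |y| = 1 > 0 ✓

All pumping lemma constraints are satisfied.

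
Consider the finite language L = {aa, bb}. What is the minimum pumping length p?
p = 3

For a finite language L, the pumping lemma holds vacuously if p > max|s| for s ∈ L.

The longest string in L = {aa, bb} has length 2.
If p = 3, then no string s ∈ L has |s| ≥ p, so the condition is vacuously true.

The minimum pumping length is p = 3.

Why no smaller p works: for any p ≤ 2, the longest string s ∈ L has |s| = 2 ≥ p, so it would
have to be pumpable; but pumping up (i = 2, 3, ...) produces ever longer strings, which cannot all lie in the
finite language L. So the pumping property fails for every p ≤ 2.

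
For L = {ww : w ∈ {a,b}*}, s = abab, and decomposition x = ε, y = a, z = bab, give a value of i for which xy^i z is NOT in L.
i = 3

xy³z = ε · aaa · bab = aaabab; aaabab has length 6; its halves are aaa and bab, which differ, so it is not in L.
(Other choices also work, e.g. i = 0, 2; only i = 1 is guaranteed to stay in L since xy¹z = s.)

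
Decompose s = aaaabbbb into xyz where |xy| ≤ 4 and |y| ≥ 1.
x = 'a', y = 'aaa', z = 'bbbb'

For s = aaaabbbb and p = 4, one valid decomposition is:
- x = 'a' (length 1)
- y = 'aaa' (length 3)
- z = 'bbbb' (length 4)

Verification:
- xyz = 'a' + 'aaa' + 'bbbb' = aaaabbbb ✓
- |xy| = 4 ≤ 4 ✓
- |y| = 3 > 0 ✓

All pumping lemma constraints are satisfied.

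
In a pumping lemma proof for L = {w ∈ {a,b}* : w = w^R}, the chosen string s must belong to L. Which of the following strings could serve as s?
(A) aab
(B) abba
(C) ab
(B) abba

The pumping lemma is applied to a string s that lies in L, so first check membership of each option:
- (A) aab reversed is baa ≠ aab, so it is not a palindrome and is not in L ✗
- (B) abba reversed is abba, the same string, so it is a palindrome and is in L ✓
- (C) ab reversed is ba ≠ ab, so it is not a palindrome and is not in L ✗

Only (B) abba is in L, so it is the only candidate that could play the role of s.
(In a complete proof one picks s in terms of the pumping length p so that |s| ≥ p is guaranteed; a fixed string like abba illustrates the shape of such an s.)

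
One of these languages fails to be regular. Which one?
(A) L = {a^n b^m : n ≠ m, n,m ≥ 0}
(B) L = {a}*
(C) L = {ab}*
(A) {a^n b^m : n ≠ m, n,m ≥ 0}

(A) L = {a^n b^m : n ≠ m, n,m ≥ 0} is NOT regular.

The pumping lemma can be used to prove this:
After pumping a's, we can make n = m

The other languages are regular because they can be recognized by finite automata.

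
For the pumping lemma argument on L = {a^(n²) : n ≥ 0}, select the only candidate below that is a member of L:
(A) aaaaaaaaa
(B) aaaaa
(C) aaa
(A) aaaaaaaaa

The pumping lemma is applied to a string s that lies in L, so first check membership of each option:
- (A) aaaaaaaaa has length 9 = 3², a perfect square, so it is in L ✓
- (B) aaaaa has length 5, strictly between 2² = 4 and 3² = 9, so it is not in L ✗
- (C) aaa has length 3, strictly between 1² = 1 and 2² = 4, so it is not in L ✗

Only (A) aaaaaaaaa is in L, so it is the only candidate that could play the role of s.
(In a complete proof one picks s in terms of the pumping length p so that |s| ≥ p is guaranteed; a fixed string like aaaaaaaaa illustrates the shape of such an s.)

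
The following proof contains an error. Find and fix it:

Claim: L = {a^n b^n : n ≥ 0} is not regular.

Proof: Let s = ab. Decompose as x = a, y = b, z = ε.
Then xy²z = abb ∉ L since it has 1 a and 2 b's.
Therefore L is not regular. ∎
Error: The string s = ab might be shorter than the pumping length p.

Correction: Choose s = a^p b^p to ensure |s| ≥ p. Also, the decomposition is wrong: with |xy| ≤ p, y cannot include b's when s starts with p a's.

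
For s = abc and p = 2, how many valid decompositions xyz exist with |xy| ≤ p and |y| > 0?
3

For s = 'abc' with pumping length p = 2:

Constraints: |xy| ≤ 2, |y| > 0

Valid decompositions (|xy| ≤ p, |y| ≥ 1):
  • x='', y='a', z='bc'
  • x='a', y='b', z='c'
  • x='', y='ab', z='c'

Total count: 3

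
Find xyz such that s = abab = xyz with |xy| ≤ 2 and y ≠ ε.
x = 'a', y = 'b', z = 'ab'

For s = abab and p = 2, one valid decomposition is:
- x = 'a' (length 1)
- y = 'b' (length 1)
- z = 'ab' (length 2)

Verification:
- xyz = 'a' + 'b' + 'ab' = abab ✓
- |xy| = 2 ≤ 2 ✓
- |y| = 1 > 0 ✓

All pumping lemma constraints are satisfied.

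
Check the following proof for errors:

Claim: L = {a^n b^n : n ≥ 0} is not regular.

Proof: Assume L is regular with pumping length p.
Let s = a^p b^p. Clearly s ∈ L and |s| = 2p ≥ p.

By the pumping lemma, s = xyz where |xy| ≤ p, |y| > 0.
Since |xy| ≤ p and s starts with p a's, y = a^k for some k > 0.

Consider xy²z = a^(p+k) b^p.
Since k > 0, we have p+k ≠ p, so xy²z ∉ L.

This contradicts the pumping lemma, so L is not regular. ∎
The proof is correct.

This proof is valid because:
1. The string s = a^p b^p is correctly in L
2. The decomposition analysis is correct: y must consist only of a's
3. The contradiction is valid: pumping increases a's but not b's
4. The conclusion follows logically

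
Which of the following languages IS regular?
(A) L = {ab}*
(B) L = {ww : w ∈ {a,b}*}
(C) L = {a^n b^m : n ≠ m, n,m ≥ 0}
(A) {ab}*

(A) L = {ab}* is regular.

This can be recognized by a finite automaton (DFA/NFA).
Regular expressions like {ab}* define regular languages.

The other choices are not regular:
- {ww : w ∈ {a,b}*}: After pumping, the two halves no longer match
- {a^n b^m : n ≠ m, n,m ≥ 0}: After pumping a's, we can make n = m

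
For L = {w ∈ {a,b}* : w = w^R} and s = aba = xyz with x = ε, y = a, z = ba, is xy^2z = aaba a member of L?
No

xy²z = ε · aa · ba = aaba.
aaba reversed is abaa ≠ aaba, so it is not a palindrome and is not in L.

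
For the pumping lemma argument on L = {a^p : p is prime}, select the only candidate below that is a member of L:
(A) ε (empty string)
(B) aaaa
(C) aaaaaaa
(C) aaaaaaa

The pumping lemma is applied to a string s that lies in L, so first check membership of each option:
- (A) ε has length 0, which is not prime, so it is not in L ✗
- (B) aaaa has length 4 = 2 × 2, which is not prime, so it is not in L ✗
- (C) aaaaaaa has length 7, which is prime, so it is in L ✓

Only (C) aaaaaaa is in L, so it is the only candidate that could play the role of s.
(In a complete proof one picks s in terms of the pumping length p so that |s| ≥ p is guaranteed; a fixed string like aaaaaaa illustrates the shape of such an s.)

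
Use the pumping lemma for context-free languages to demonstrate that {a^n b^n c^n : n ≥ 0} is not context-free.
Assume for contradiction that L is context-free, and let p ≥ 1 be the pumping length given by the pumping lemma for CFLs.
Choose s = a^p b^p c^p. Then s ∈ L and |s| = 3p ≥ p.
By the CFL pumping lemma, s = uvxyz for some u, v, x, y, z with |vxy| ≤ p, |vy| ≥ 1, and uv^i xy^i z ∈ L for every i ≥ 0.

Because |vxy| ≤ p, the window vxy cannot contain both an a and a c: any substring of s containing both must include the entire block b^p plus at least one a and one c, so it has length ≥ p + 2 > p.
Hence at least one of the letters a, c does not occur in vy at all.

Take i = 0: the string uxz is obtained from s by deleting |vy| ≥ 1 symbols, so |uxz| = 3p − |vy| < 3p.
But the letter (a or c) that does not occur in vy still occurs exactly p times in uxz. Every string of L with exactly p copies of some letter is a^p b^p c^p, of length 3p. Since |uxz| < 3p, uxz ∉ L.

This contradicts the CFL pumping lemma, which requires uv^i xy^i z ∈ L for all i ≥ 0.
Hence L = {a^n b^n c^n : n ≥ 0} is not context-free. ∎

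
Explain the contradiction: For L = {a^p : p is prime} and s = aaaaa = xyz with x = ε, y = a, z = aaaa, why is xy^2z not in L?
xy²z = aaaaaa ∉ L

Pumping with i = 2 replaces y = a by y² = aa:
- Original: s = xyz = aaaaa; aaaaa has length 5, which is prime, so it is in L
- Pumped: xy²z = ε · aa · aaaa = aaaaaa
- aaaaaa has length 6 = 2 × 3, which is not prime, so it is not in L

The pumping lemma would require xy²z ∈ L, so this decomposition yields a contradiction.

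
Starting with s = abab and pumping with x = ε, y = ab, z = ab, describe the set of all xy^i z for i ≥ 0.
{xy^i z : i ≥ 0} = {(ab)^(i+1) : i ≥ 0} = {ab, abab, ababab, ...}

With x = ε, y = ab, z = ab: Pumping 'ab' gives strings of alternating a's and b's.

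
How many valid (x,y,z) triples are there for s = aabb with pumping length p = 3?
6

For s = 'aabb' with pumping length p = 3:

Constraints: |xy| ≤ 3, |y| > 0

Valid decompositions (|xy| ≤ p, |y| ≥ 1):
  • x='', y='a', z='abb'
  • x='a', y='a', z='bb'
  • x='', y='aa', z='bb'
  • x='aa', y='b', z='b'
  • x='a', y='ab', z='b'
  • x='', y='aab', z='b'

Total count: 6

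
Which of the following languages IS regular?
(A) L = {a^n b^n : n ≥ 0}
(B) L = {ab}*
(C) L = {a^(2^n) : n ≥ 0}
(B) {ab}*

(B) L = {ab}* is regular.

This can be recognized by a finite automaton (DFA/NFA).
Regular expressions like {ab}* define regular languages.

The other choices are not regular:
- {a^(2^n) : n ≥ 0}: After pumping, length is no longer a power of 2
- {a^n b^n : n ≥ 0}: After pumping, the number of a's and b's become unequal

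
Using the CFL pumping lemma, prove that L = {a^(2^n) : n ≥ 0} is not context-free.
Assume for contradiction that L is context-free, and let p ≥ 1 be the pumping length given by the pumping lemma for CFLs.
Choose s = a^(2^p). Then s ∈ L and |s| = 2^p ≥ p.
By the CFL pumping lemma, s = uvxyz for some u, v, x, y, z with |vxy| ≤ p, |vy| ≥ 1, and uv^i xy^i z ∈ L for every i ≥ 0.
All symbols are a's, so only lengths matter: let k = |vy|, with 1 ≤ k ≤ |vxy| ≤ p < 2^p.

Take i = 2: |uv²xy²z| = 2^p + k, and 2^p < 2^p + k < 2^p + 2^p = 2^(p+1).
So the length lies strictly between consecutive powers of two and is not a power of 2; uv²xy²z ∉ L.

This contradicts the CFL pumping lemma, which requires uv^i xy^i z ∈ L for all i ≥ 0.
Hence L = {a^(2^n) : n ≥ 0} is not context-free. ∎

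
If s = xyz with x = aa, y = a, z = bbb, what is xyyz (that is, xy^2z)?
aaaabbb

Given x = 'aa', y = 'a', z = 'bbb' and i = 2:

xy^2z = x + y·y·...·y (2 times) + z
       = 'aa' + 'a'^2 + 'bbb'
       = 'aa' + 'aa' + 'bbb'
       = 'aaaabbb'

The pumped string is 'aaaabbb' with length 7.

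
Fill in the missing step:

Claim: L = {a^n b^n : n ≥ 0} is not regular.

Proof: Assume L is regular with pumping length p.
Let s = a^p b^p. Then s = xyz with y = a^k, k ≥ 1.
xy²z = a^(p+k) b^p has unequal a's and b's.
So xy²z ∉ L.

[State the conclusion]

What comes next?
This contradicts the pumping lemma for regular languages,
which guarantees xy^i z ∈ L for all i ≥ 0.

Since our assumption that L is regular leads to a contradiction,
we conclude that L = {a^n b^n : n ≥ 0} is NOT regular. ∎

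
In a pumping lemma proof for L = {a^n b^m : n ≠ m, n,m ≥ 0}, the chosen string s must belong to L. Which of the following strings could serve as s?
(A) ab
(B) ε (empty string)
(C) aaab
(C) aaab

The pumping lemma is applied to a string s that lies in L, so first check membership of each option:
- (A) ab = a^1 b^1 has n = m = 1, so it is not in L ✗
- (B) ε = a^0 b^0 has n = m = 0, so it is not in L ✗
- (C) aaab = a^3 b^1 with 3 ≠ 1, so it is in L ✓

Only (C) aaab is in L, so it is the only candidate that could play the role of s.
(In a complete proof one picks s in terms of the pumping length p so that |s| ≥ p is guaranteed; a fixed string like aaab illustrates the shape of such an s.)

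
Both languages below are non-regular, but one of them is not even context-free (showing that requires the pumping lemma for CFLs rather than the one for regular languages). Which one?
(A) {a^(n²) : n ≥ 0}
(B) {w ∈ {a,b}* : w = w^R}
(A) {a^(n²) : n ≥ 0}

(A) {a^(n²) : n ≥ 0} requires the CFL pumping lemma.

- {w ∈ {a,b}* : w = w^R} is context-free (but not regular)
  • Can be shown non-regular with the regular pumping lemma
  • After pumping, the string is no longer symmetric

- {a^(n²) : n ≥ 0} is NOT context-free
  • Requires the CFL pumping lemma to prove
  • Gaps between squares grow unboundedly

The CFL pumping lemma is "stronger" in that it can prove non-membership
in the larger class of context-free languages.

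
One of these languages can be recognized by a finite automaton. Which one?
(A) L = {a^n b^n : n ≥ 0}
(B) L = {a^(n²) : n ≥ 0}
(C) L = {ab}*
(C) {ab}*

(C) L = {ab}* is regular.

This can be recognized by a finite automaton (DFA/NFA).
Regular expressions like {ab}* define regular languages.

The other choices are not regular:
- {a^(n²) : n ≥ 0}: After pumping, length is no longer a perfect square
- {a^n b^n : n ≥ 0}: After pumping, the number of a's and b's become unequal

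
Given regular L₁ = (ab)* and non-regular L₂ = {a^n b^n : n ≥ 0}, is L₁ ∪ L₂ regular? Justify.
No — L₁ ∪ L₂ is not regular.

Let U = (ab)* ∪ {a^n b^n}. If U were regular, then U ∩ aa*bb* would be regular (closure under intersection with a regular language). But (ab)* ∩ aa*bb* = {ab} and {a^n b^n} ∩ aa*bb* = {a^n b^n : n ≥ 1}, so U ∩ aa*bb* = {a^n b^n : n ≥ 1}, which is not regular. Hence U is not regular.

Note that the bare facts "L₁ regular, L₂ non-regular" do not settle the question by themselves: the closure of regular languages under ∪, ∩, complement and difference applies only when BOTH operands are regular. With a non-regular operand the result can come out regular or non-regular depending on the specific languages, so one has to work out L₁ ∪ L₂ for this particular pair, as above.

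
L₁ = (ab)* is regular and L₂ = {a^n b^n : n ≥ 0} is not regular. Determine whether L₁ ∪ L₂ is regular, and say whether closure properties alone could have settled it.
No — L₁ ∪ L₂ is not regular.

Let U = (ab)* ∪ {a^n b^n}. If U were regular, then U ∩ aa*bb* would be regular (closure under intersection with a regular language). But (ab)* ∩ aa*bb* = {ab} and {a^n b^n} ∩ aa*bb* = {a^n b^n : n ≥ 1}, so U ∩ aa*bb* = {a^n b^n : n ≥ 1}, which is not regular. Hence U is not regular.

Note that the bare facts "L₁ regular, L₂ non-regular" do not settle the question by themselves: the closure of regular languages under ∪, ∩, complement and difference applies only when BOTH operands are regular. With a non-regular operand the result can come out regular or non-regular depending on the specific languages, so one has to work out L₁ ∪ L₂ for this particular pair, as above.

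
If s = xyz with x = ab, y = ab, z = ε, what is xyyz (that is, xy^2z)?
ababab

Given x = 'ab', y = 'ab', z = '' and i = 2:

xy^2z = x + y·y·...·y (2 times) + z
       = 'ab' + 'ab'^2 + ''
       = 'ab' + 'abab' + ''
       = 'ababab'

The pumped string is 'ababab' with length 6.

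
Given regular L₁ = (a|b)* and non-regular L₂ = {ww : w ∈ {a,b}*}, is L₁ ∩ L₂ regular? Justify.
No — L₁ ∩ L₂ is not regular.

(a|b)* is all strings over {a,b}, so L₁ ∩ L₂ = {ww : w ∈ {a,b}*} = L₂ itself, which is not regular (pump s = a^p b a^p b).

Note that the bare facts "L₁ regular, L₂ non-regular" do not settle the question by themselves: the closure of regular languages under ∪, ∩, complement and difference applies only when BOTH operands are regular. With a non-regular operand the result can come out regular or non-regular depending on the specific languages, so one has to work out L₁ ∩ L₂ for this particular pair, as above.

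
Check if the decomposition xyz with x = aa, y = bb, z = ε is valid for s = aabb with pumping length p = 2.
Violated: |xy| ≤ p

The decomposition x = aa, y = bb, z = ε for s = aabb with p = 2
violates the constraint: |xy| ≤ p

|xy| = |aabb| = 4 > 2 = p. The decomposition puts too many characters in xy.

Pumping lemma constraints:
1. xyz = s (decomposition is valid)
2. |xy| ≤ p
3. |y| > 0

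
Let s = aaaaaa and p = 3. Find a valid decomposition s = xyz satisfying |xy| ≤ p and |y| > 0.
x = 'a', y = 'aa', z = 'aaa'

For s = aaaaaa and p = 3, one valid decomposition is:
- x = 'a' (length 1)
- y = 'aa' (length 2)
- z = 'aaa' (length 3)

Verification:
- xyz = 'a' + 'aa' + 'aaa' = aaaaaa ✓
- |xy| = 3 ≤ 3 ✓
- |y| = 2 > 0 ✓

All pumping lemma constraints are satisfied.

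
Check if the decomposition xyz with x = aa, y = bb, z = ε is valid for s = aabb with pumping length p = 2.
Violated: |xy| ≤ p

The decomposition x = aa, y = bb, z = ε for s = aabb with p = 2
violates the constraint: |xy| ≤ p

|xy| = |aabb| = 4 > 2 = p. The decomposition puts too many characters in xy.

Pumping lemma constraints:
1. xyz = s (decomposition is valid)
2. |xy| ≤ p
3. |y| > 0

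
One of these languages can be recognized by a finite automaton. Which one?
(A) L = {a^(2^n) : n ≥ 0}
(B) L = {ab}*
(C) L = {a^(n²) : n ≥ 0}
(B) {ab}*

(B) L = {ab}* is regular.

This can be recognized by a finite automaton (DFA/NFA).
Regular expressions like {ab}* define regular languages.

The other choices are not regular:
- {a^(2^n) : n ≥ 0}: After pumping, length is no longer a power of 2
- {a^(n²) : n ≥ 0}: After pumping, length is no longer a perfect square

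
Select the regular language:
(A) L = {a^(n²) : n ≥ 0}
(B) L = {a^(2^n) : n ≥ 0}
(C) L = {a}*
(C) {a}*

(C) L = {a}* is regular.

This can be recognized by a finite automaton (DFA/NFA).
Regular expressions like {a}* define regular languages.

The other choices are not regular:
- {a^(2^n) : n ≥ 0}: After pumping, length is no longer a power of 2
- {a^(n²) : n ≥ 0}: After pumping, length is no longer a perfect square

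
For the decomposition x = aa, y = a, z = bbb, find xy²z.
aaaabbb

Given x = 'aa', y = 'a', z = 'bbb' and i = 2:

xy^2z = x + y·y·...·y (2 times) + z
       = 'aa' + 'a'^2 + 'bbb'
       = 'aa' + 'aa' + 'bbb'
       = 'aaaabbb'

The pumped string is 'aaaabbb' with length 7.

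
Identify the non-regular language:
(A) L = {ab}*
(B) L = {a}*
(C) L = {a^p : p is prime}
(C) {a^p : p is prime}

(C) L = {a^p : p is prime} is NOT regular.

The pumping lemma can be used to prove this:
After pumping, the length becomes composite

The other languages are regular because they can be recognized by finite automata.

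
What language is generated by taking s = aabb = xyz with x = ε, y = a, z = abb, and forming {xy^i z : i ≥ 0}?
{xy^i z : i ≥ 0} = {a^(i+1) b^2 : i ≥ 0} = {abb, aabb, aaabb, ...}

With x = ε, y = a, z = abb: Starting with aabb and pumping the first 'a' (z = abb keeps the second 'a'), we get strings with i+1 a's followed by 2 b's for i = 0, 1, 2, ...; note bb is not produced because z always contributes one a.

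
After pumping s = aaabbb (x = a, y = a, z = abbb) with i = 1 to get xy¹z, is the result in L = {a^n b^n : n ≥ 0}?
Yes

xy¹z = a · a · abbb = aaabbb.
aaabbb = a^3 b^3 has equal counts (3 = 3), so it is in L.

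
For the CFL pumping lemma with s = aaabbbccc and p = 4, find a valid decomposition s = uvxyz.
u='aa', v='a', x='bb', y='b', z='ccc'

For s = aaabbbccc with pumping length p = 4:

One valid decomposition:
- u = 'aa'
- v = 'a'
- x = 'bb'
- y = 'b'
- z = 'ccc'

Verification:
- uvxyz = 'aa' + 'a' + 'bb' + 'b' + 'ccc' = aaabbbccc ✓
- |vxy| = |'abbb'| = 4 ≤ 4 ✓
- |vy| = |'ab'| = 2 > 0 ✓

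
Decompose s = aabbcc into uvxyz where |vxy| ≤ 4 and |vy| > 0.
u='a', v='a', x='bb', y='c', z='c'

For s = aabbcc with pumping length p = 4:

One valid decomposition:
- u = 'a'
- v = 'a'
- x = 'bb'
- y = 'c'
- z = 'c'

Verification:
- uvxyz = 'a' + 'a' + 'bb' + 'c' + 'c' = aabbcc ✓
- |vxy| = |'abbc'| = 4 ≤ 4 ✓
- |vy| = |'ac'| = 2 > 0 ✓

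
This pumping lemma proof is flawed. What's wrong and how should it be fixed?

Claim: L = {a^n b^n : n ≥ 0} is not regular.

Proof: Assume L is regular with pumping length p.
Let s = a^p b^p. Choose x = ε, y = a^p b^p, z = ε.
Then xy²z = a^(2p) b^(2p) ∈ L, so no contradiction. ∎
Error: The decomposition violates |xy| ≤ p. With y = a^p b^p, |xy| = |y| = 2p > p. (The proof also miscomputes xy²z, which would be a^p b^p a^p b^p rather than a^(2p) b^(2p), and it wrongly treats one harmless decomposition as settling the matter — the prover does not get to choose the decomposition.)

Correction: The pumping lemma requires |xy| ≤ p, and the argument must handle every decomposition satisfying |xy| ≤ p, |y| ≥ 1. Since s starts with p a's, any such y consists only of a's, say y = a^k with k ≥ 1. Then xy²z = a^(p+k) b^p has unequal numbers of a's and b's, so xy²z ∉ L — the required contradiction.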